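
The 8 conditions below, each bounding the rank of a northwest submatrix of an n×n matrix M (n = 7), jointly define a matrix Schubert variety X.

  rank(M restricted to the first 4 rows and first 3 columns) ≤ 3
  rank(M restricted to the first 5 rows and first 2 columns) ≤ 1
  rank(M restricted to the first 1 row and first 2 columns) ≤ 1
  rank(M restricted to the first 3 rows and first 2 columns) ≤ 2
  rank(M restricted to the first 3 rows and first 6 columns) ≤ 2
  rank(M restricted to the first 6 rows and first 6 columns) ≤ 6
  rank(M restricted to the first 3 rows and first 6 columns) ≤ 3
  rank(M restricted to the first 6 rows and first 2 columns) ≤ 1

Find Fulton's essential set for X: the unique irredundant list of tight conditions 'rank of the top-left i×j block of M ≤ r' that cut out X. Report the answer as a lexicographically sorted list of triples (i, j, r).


Recovering R(i,j) via the rank-extension bound from the 8 conditions:

  i=1: 1 1 1 1 1 1 1
  i=2: 1 1 2 2 2 2 2
  i=3: 1 1 2 2 2 2 3
  i=4: 1 1 2 3 3 3 4
  i=5: 1 1 2 3 4 4 5
  i=6: 1 1 2 3 4 5 6
  i=7: 1 2 3 4 5 6 7

giving w = (1, 3, 7, 4, 5, 6, 2) via Δ²R.

Rothe diagram D(w) (8 cells), 2 SE-corners (essential conditions):

[(3, 6, 2), (6, 2, 1)]


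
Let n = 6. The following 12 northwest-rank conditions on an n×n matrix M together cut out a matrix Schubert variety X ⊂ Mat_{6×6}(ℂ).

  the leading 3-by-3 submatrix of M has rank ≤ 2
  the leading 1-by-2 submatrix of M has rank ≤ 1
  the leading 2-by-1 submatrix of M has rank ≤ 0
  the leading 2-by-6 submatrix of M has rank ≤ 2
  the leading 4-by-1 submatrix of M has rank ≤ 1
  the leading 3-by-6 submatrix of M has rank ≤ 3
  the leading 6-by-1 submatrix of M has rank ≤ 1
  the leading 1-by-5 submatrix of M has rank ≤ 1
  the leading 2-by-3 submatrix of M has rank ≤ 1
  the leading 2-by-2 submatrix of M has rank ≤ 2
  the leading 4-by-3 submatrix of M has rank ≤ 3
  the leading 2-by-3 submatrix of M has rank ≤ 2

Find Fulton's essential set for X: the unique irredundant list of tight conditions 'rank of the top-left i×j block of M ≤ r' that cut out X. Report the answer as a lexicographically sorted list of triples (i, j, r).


Recovering R(i,j) via the rank-extension bound from the 12 conditions:

  row 1: 0 | 1 | 1 | 1 | 1 | 1
  row 2: 0 | 1 | 1 | 2 | 2 | 2
  row 3: 1 | 2 | 2 | 3 | 3 | 3
  row 4: 1 | 2 | 3 | 4 | 4 | 4
  row 5: 1 | 2 | 3 | 4 | 5 | 5
  row 6: 1 | 2 | 3 | 4 | 5 | 6

second differences of R give the permutation w = (2, 4, 1, 3, 5, 6).

|D(w)|=3, |Ess(w)|=2:

[(2, 1, 0), (2, 3, 1)]


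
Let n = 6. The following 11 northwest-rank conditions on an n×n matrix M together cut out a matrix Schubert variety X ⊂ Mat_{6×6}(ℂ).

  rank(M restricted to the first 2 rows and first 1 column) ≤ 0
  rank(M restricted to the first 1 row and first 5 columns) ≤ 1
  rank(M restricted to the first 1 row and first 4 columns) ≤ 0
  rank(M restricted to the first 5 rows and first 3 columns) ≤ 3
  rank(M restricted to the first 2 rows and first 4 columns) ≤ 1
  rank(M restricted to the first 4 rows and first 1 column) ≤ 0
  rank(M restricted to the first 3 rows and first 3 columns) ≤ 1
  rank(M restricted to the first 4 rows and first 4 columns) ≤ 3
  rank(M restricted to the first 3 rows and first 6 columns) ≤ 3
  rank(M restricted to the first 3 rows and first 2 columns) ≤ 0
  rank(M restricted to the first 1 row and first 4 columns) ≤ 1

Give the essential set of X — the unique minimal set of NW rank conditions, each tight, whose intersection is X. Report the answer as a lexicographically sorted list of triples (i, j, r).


The tightest implied rank at each (i,j), from the 11 conditions:

  i=1: 0 0 0 0 1 1
  i=2: 0 0 1 1 2 2
  i=3: 0 0 1 2 3 3
  i=4: 0 1 2 3 4 4
  i=5: 1 2 3 4 5 5
  i=6: 1 2 3 4 5 6

reading off 1-entries of Δ²R: w = (5, 3, 4, 2, 1, 6).

|D(w)|=9, |Ess(w)|=3:

[(1, 4, 0), (3, 2, 0), (4, 1, 0)]


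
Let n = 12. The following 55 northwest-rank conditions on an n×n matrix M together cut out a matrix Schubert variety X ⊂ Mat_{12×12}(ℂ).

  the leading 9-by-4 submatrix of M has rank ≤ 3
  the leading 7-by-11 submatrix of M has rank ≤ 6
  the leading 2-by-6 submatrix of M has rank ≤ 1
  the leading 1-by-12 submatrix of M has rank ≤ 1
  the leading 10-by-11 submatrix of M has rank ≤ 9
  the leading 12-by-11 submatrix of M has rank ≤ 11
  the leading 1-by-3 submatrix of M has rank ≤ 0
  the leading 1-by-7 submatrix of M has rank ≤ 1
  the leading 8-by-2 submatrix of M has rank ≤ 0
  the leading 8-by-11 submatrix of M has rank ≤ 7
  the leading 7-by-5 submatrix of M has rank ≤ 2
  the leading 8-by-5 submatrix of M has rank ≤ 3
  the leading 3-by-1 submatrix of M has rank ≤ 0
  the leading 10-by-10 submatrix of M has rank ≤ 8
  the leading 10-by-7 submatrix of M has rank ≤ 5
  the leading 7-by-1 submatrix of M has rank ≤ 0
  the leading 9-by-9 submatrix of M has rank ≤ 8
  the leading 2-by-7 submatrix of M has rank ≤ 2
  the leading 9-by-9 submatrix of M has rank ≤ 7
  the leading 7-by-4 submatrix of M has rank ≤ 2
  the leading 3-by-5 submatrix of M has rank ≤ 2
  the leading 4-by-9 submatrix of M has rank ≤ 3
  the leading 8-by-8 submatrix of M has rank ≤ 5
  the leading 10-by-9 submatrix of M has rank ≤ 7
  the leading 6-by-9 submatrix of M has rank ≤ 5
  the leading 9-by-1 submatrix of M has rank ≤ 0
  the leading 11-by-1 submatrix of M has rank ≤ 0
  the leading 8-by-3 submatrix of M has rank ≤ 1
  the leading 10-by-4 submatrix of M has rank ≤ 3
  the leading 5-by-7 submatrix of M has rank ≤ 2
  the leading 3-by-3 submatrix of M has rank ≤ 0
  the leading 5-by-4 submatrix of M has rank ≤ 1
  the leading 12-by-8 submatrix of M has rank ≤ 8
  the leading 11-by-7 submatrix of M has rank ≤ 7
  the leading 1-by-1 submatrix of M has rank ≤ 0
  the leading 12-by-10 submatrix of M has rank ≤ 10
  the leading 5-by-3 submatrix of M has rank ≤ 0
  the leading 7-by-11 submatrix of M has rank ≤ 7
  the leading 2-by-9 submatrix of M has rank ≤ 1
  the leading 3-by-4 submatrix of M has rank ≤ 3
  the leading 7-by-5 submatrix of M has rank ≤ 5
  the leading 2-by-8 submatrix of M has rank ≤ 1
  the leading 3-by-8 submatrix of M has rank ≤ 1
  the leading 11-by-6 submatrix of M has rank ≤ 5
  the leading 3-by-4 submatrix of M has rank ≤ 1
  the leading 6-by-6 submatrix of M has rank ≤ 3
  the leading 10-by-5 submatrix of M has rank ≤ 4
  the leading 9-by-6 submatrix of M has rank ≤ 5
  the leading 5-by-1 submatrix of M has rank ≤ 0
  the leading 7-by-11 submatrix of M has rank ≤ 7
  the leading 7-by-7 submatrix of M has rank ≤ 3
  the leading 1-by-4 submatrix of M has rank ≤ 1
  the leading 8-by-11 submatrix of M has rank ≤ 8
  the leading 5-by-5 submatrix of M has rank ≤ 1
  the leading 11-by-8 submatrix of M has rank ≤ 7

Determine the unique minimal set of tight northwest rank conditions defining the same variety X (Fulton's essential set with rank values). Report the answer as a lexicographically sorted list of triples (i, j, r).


Recovering R(i,j) via the rank-extension bound from the 55 conditions:

  row 1: 0  0  0  1  1  1  1  1  1  1  1  1
  row 2: 0  0  0  1  1  1  1  1  1  2  2  2
  row 3: 0  0  0  1  1  1  1  1  2  3  3  3
  row 4: 0  0  0  1  1  2  2  2  3  4  4  4
  row 5: 0  0  0  1  1  2  2  3  4  5  5  5
  row 6: 0  0  1  2  2  3  3  4  5  6  6  6
  row 7: 0  0  1  2  2  3  3  4  5  6  6  7
  row 8: 0  0  1  2  3  4  4  5  6  7  7  8
  row 9: 0  1  2  3  4  5  5  6  7  8  8  9
  row 10: 0  1  2  3  4  5  5  6  7  8  9  10
  row 11: 0  1  2  3  4  5  6  7  8  9  10  11
  row 12: 1  2  3  4  5  6  7  8  9  10  11  12

reading off 1-entries of Δ²R: w = (4, 10, 9, 6, 8, 3, 12, 5, 2, 11, 7, 1).

ℓ(w)=40; the 11 essential cells (i,j,r):

[(2, 9, 1), (3, 8, 1), (5, 3, 0), (5, 5, 1), (5, 7, 2), (7, 5, 2), (7, 7, 3), (7, 11, 6), (8, 2, 0), (10, 7, 5), (11, 1, 0)]


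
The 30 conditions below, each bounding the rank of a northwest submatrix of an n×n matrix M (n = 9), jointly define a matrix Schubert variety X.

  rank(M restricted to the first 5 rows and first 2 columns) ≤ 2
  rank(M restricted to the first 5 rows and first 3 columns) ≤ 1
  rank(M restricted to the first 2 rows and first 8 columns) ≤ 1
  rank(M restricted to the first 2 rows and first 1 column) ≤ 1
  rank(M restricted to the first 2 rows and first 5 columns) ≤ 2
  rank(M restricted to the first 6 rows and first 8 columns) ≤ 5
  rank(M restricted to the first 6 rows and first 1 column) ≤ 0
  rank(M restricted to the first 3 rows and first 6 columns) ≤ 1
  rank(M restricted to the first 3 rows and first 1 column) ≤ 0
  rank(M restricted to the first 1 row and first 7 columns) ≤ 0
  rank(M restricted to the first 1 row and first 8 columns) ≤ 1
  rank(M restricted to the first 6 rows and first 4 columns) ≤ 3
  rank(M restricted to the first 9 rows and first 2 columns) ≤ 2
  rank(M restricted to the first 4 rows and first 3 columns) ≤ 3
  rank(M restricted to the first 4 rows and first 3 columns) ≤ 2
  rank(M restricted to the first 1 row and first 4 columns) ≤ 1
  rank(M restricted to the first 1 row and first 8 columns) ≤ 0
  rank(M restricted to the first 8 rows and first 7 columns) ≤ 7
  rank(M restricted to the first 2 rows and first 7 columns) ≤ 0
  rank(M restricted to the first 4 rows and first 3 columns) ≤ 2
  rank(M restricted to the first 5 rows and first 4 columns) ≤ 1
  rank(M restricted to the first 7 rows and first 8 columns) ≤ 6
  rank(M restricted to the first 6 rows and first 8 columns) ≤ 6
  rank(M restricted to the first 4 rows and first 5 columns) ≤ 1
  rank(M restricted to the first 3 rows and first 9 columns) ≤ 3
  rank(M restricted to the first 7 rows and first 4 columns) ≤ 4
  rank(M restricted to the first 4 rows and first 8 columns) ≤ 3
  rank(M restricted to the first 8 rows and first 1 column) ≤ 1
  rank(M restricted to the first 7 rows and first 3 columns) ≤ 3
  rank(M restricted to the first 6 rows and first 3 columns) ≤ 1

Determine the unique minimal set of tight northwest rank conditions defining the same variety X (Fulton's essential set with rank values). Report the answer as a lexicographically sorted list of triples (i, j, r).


Recovering R(i,j) via the rank-extension bound from the 30 conditions:

  i=1: 0 | 0 | 0 | 0 | 0 | 0 | 0 | 0 | 1
  i=2: 0 | 0 | 0 | 0 | 0 | 0 | 0 | 1 | 2
  i=3: 0 | 1 | 1 | 1 | 1 | 1 | 1 | 2 | 3
  i=4: 0 | 1 | 1 | 1 | 1 | 2 | 2 | 3 | 4
  i=5: 0 | 1 | 1 | 1 | 2 | 3 | 3 | 4 | 5
  i=6: 0 | 1 | 1 | 2 | 3 | 4 | 4 | 5 | 6
  i=7: 1 | 2 | 2 | 3 | 4 | 5 | 5 | 6 | 7
  i=8: 1 | 2 | 3 | 4 | 5 | 6 | 6 | 7 | 8
  i=9: 1 | 2 | 3 | 4 | 5 | 6 | 7 | 8 | 9

hence w(1..9) = (9, 8, 2, 6, 5, 4, 1, 3, 7).

D(w) has 25 cells with 6 SE-corners; essential set:

[(1, 8, 0), (2, 7, 0), (4, 5, 1), (5, 4, 1), (6, 1, 0), (6, 3, 1)]


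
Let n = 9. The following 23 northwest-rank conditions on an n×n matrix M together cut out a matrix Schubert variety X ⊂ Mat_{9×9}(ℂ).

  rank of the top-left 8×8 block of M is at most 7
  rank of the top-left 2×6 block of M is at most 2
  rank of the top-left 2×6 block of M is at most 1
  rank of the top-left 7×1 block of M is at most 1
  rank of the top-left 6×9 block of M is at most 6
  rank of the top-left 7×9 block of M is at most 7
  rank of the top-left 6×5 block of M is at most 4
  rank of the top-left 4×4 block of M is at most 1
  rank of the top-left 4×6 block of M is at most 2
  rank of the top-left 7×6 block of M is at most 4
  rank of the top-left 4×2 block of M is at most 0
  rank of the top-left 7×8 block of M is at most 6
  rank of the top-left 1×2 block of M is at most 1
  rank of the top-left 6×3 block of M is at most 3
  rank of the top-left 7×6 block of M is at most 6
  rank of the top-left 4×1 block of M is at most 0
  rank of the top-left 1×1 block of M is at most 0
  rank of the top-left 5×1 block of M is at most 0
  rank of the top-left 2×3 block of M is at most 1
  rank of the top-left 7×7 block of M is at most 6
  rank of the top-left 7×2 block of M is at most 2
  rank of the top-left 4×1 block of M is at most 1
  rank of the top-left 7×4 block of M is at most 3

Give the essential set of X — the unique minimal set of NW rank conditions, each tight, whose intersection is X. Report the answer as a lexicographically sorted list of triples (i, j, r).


Computing R[i][j] = min implied NW-rank bound (n=9, 23 conditions):

  R[1]: 0 | 0 | 1 | 1 | 1 | 1 | 1 | 1 | 1
  R[2]: 0 | 0 | 1 | 1 | 1 | 1 | 2 | 2 | 2
  R[3]: 0 | 0 | 1 | 1 | 2 | 2 | 3 | 3 | 3
  R[4]: 0 | 0 | 1 | 1 | 2 | 2 | 3 | 4 | 4
  R[5]: 0 | 1 | 2 | 2 | 3 | 3 | 4 | 5 | 5
  R[6]: 1 | 2 | 3 | 3 | 4 | 4 | 5 | 6 | 6
  R[7]: 1 | 2 | 3 | 3 | 4 | 4 | 5 | 6 | 7
  R[8]: 1 | 2 | 3 | 4 | 5 | 5 | 6 | 7 | 8
  R[9]: 1 | 2 | 3 | 4 | 5 | 6 | 7 | 8 | 9

giving w = (3, 7, 5, 8, 2, 1, 9, 4, 6) via Δ²R.

|D(w)|=17, |Ess(w)|=7:

[(2, 6, 1), (4, 2, 0), (4, 4, 1), (4, 6, 2), (5, 1, 0), (7, 4, 3), (7, 6, 4)]


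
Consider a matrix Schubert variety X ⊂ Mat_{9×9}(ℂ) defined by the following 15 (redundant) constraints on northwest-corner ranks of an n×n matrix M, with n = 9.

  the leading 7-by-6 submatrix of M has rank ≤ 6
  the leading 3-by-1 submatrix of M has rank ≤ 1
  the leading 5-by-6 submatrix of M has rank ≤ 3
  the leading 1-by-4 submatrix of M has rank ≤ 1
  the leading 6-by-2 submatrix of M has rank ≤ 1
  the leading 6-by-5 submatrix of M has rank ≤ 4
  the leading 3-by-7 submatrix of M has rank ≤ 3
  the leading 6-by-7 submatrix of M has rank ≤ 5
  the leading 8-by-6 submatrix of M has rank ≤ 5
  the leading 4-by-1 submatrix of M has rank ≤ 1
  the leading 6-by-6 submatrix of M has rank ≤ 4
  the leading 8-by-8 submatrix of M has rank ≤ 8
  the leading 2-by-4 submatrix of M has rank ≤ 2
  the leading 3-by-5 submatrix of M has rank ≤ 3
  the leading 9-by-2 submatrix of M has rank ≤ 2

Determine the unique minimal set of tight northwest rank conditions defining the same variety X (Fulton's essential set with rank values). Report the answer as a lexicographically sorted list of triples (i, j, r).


The tightest implied rank at each (i,j), from the 15 conditions:

  R[1]: 1  1  1  1  1  1  1  1  1
  R[2]: 1  1  2  2  2  2  2  2  2
  R[3]: 1  1  2  3  3  3  3  3  3
  R[4]: 1  1  2  3  3  3  4  4  4
  R[5]: 1  1  2  3  3  3  4  5  5
  R[6]: 1  1  2  3  4  4  5  6  6
  R[7]: 1  2  3  4  5  5  6  7  7
  R[8]: 1  2  3  4  5  5  6  7  8
  R[9]: 1  2  3  4  5  6  7  8  9

so w = (1, 3, 4, 7, 8, 5, 2, 9, 6).

Fulton essential set (3 of the 10 Rothe cells):

[(5, 6, 3), (6, 2, 1), (8, 6, 5)]


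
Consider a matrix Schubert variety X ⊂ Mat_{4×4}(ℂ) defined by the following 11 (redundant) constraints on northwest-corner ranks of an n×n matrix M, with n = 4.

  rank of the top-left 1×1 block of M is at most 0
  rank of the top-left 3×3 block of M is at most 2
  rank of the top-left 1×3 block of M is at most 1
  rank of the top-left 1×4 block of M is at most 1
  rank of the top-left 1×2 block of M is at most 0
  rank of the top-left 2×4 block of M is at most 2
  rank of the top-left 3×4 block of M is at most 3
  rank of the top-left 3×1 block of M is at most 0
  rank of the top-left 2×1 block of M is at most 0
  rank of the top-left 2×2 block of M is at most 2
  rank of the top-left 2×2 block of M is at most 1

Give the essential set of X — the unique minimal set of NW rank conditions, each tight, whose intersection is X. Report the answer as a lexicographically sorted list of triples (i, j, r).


Rank table r_w(4×4) implied by the 11 constraints:

  0  0  1  1
  0  1  2  2
  0  1  2  3
  1  2  3  4

hence w(1..4) = (3, 2, 4, 1).

Fulton essential set (2 of the 4 Rothe cells):

[(1, 2, 0), (3, 1, 0)]


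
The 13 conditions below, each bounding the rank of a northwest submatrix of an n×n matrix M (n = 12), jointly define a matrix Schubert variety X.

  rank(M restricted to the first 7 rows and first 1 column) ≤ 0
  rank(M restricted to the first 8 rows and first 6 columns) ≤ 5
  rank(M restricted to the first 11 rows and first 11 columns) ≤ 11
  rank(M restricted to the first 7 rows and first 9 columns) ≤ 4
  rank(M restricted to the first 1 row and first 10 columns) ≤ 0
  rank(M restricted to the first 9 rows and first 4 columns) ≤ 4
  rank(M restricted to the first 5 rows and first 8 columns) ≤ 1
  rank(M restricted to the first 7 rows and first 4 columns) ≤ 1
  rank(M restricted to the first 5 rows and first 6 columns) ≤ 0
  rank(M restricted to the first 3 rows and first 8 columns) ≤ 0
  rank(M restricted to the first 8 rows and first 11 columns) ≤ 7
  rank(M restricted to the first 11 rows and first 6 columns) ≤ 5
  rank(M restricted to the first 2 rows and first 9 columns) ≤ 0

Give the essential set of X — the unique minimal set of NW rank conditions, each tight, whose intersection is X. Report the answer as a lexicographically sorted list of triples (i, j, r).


Recovering R(i,j) via the rank-extension bound from the 13 conditions:

  i=1: 0 | 0 | 0 | 0 | 0 | 0 | 0 | 0 | 0 | 0 | 1 | 1
  i=2: 0 | 0 | 0 | 0 | 0 | 0 | 0 | 0 | 0 | 1 | 2 | 2
  i=3: 0 | 0 | 0 | 0 | 0 | 0 | 0 | 0 | 1 | 2 | 3 | 3
  i=4: 0 | 0 | 0 | 0 | 0 | 0 | 1 | 1 | 2 | 3 | 4 | 4
  i=5: 0 | 0 | 0 | 0 | 0 | 0 | 1 | 1 | 2 | 3 | 4 | 5
  i=6: 0 | 1 | 1 | 1 | 1 | 1 | 2 | 2 | 3 | 4 | 5 | 6
  i=7: 0 | 1 | 1 | 1 | 2 | 2 | 3 | 3 | 4 | 5 | 6 | 7
  i=8: 1 | 2 | 2 | 2 | 3 | 3 | 4 | 4 | 5 | 6 | 7 | 8
  i=9: 1 | 2 | 3 | 3 | 4 | 4 | 5 | 5 | 6 | 7 | 8 | 9
  i=10: 1 | 2 | 3 | 4 | 5 | 5 | 6 | 6 | 7 | 8 | 9 | 10
  i=11: 1 | 2 | 3 | 4 | 5 | 5 | 6 | 7 | 8 | 9 | 10 | 11
  i=12: 1 | 2 | 3 | 4 | 5 | 6 | 7 | 8 | 9 | 10 | 11 | 12

giving w = (11, 10, 9, 7, 12, 2, 5, 1, 3, 4, 8, 6) via Δ²R.

8 SE-corners of the 45-cell Rothe diagram give Ess(w):

[(1, 10, 0), (2, 9, 0), (3, 8, 0), (5, 6, 0), (5, 8, 1), (7, 1, 0), (7, 4, 1), (11, 6, 5)]


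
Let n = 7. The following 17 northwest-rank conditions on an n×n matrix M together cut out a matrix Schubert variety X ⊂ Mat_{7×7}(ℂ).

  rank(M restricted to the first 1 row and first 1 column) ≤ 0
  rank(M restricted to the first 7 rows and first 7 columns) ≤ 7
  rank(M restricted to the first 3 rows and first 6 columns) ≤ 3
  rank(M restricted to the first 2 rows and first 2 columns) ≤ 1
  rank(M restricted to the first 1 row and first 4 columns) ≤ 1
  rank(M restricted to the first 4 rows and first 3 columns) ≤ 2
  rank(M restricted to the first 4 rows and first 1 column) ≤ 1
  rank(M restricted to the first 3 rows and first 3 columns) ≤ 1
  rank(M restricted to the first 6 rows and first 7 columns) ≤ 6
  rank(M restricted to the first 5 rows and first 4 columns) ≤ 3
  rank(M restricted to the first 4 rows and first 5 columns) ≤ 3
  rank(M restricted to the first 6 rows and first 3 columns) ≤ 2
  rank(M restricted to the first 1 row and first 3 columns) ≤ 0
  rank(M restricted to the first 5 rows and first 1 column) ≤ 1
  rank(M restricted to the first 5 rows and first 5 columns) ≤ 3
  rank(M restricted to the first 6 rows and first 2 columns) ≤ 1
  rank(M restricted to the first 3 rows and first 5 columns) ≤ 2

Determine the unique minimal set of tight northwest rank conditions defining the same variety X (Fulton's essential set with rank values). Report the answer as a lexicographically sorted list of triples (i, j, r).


Computing R[i][j] = min implied NW-rank bound (n=7, 17 conditions):

  i=1: 0  0  0  1  1  1  1
  i=2: 1  1  1  2  2  2  2
  i=3: 1  1  1  2  2  3  3
  i=4: 1  1  2  3  3  4  4
  i=5: 1  1  2  3  3  4  5
  i=6: 1  1  2  3  4  5  6
  i=7: 1  2  3  4  5  6  7

hence w(1..7) = (4, 1, 6, 3, 7, 5, 2).

5 SE-corners of the 10-cell Rothe diagram give Ess(w):

[(1, 3, 0), (3, 3, 1), (3, 5, 2), (5, 5, 3), (6, 2, 1)]


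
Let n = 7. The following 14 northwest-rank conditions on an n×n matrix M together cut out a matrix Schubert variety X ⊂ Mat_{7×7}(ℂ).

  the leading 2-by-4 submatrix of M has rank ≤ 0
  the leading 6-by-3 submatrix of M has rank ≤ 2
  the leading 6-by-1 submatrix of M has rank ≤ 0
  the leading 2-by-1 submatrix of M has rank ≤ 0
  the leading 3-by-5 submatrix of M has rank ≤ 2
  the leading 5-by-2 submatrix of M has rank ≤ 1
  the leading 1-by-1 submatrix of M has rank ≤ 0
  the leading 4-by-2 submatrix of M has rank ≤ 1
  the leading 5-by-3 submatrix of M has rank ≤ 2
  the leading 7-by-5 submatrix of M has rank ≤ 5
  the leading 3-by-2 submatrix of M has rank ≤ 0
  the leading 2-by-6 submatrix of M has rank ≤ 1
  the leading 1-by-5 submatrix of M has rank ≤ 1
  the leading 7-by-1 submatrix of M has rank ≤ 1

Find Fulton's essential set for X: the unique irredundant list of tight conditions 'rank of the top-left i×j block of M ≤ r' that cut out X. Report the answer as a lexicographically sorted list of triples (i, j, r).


Propagating the 14 rank bounds to every northwest block:

  R[1]: 0  0  0  0  1  1  1
  R[2]: 0  0  0  0  1  1  2
  R[3]: 0  0  1  1  2  2  3
  R[4]: 0  1  2  2  3  3  4
  R[5]: 0  1  2  3  4  4  5
  R[6]: 0  1  2  3  4  5  6
  R[7]: 1  2  3  4  5  6  7

hence w(1..7) = (5, 7, 3, 2, 4, 6, 1).

ℓ(w)=14; the 4 essential cells (i,j,r):

[(2, 4, 0), (2, 6, 1), (3, 2, 0), (6, 1, 0)]


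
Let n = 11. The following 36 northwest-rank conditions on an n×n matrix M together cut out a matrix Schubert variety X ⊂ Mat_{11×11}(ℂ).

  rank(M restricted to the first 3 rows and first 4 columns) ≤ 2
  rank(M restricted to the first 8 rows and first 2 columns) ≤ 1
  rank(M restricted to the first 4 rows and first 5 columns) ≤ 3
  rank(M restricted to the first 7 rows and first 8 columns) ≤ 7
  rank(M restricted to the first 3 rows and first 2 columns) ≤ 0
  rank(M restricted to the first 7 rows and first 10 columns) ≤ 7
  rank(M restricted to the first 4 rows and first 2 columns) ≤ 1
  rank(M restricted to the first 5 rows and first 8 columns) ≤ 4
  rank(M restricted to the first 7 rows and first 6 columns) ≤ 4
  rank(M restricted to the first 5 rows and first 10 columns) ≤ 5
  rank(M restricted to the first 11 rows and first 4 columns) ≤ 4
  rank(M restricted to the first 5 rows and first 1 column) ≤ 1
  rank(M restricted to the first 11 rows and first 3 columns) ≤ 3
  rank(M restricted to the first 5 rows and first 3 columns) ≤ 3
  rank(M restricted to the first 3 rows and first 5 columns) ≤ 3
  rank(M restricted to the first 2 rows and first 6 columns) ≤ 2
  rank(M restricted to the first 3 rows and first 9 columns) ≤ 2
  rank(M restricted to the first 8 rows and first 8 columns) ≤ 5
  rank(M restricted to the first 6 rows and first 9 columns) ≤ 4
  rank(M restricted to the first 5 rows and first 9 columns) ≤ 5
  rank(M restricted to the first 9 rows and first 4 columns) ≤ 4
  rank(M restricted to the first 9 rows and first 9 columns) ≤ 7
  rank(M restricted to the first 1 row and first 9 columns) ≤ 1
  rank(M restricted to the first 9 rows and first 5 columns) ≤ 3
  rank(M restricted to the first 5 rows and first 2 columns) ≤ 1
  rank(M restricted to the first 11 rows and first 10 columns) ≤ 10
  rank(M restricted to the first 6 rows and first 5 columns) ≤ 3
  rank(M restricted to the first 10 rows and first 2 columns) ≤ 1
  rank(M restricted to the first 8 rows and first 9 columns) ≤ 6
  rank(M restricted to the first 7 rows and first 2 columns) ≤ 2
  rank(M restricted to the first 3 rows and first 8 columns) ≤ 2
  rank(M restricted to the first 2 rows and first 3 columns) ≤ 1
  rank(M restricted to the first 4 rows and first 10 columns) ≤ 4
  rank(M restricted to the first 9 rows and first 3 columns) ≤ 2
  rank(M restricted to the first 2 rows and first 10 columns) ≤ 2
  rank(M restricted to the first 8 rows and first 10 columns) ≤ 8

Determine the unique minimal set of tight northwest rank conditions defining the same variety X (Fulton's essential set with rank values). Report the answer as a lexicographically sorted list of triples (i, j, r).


Propagating the 36 rank bounds to every northwest block:

  0 | 0 | 1 | 1 | 1 | 1 | 1 | 1 | 1 | 1 | 1
  0 | 0 | 1 | 2 | 2 | 2 | 2 | 2 | 2 | 2 | 2
  0 | 0 | 1 | 2 | 2 | 2 | 2 | 2 | 2 | 3 | 3
  1 | 1 | 2 | 3 | 3 | 3 | 3 | 3 | 3 | 4 | 4
  1 | 1 | 2 | 3 | 3 | 4 | 4 | 4 | 4 | 5 | 5
  1 | 1 | 2 | 3 | 3 | 4 | 4 | 4 | 4 | 5 | 6
  1 | 1 | 2 | 3 | 3 | 4 | 5 | 5 | 5 | 6 | 7
  1 | 1 | 2 | 3 | 3 | 4 | 5 | 5 | 6 | 7 | 8
  1 | 1 | 2 | 3 | 3 | 4 | 5 | 6 | 7 | 8 | 9
  1 | 1 | 2 | 3 | 4 | 5 | 6 | 7 | 8 | 9 | 10
  1 | 2 | 3 | 4 | 5 | 6 | 7 | 8 | 9 | 10 | 11

hence w(1..11) = (3, 4, 10, 1, 6, 11, 7, 9, 8, 5, 2).

ℓ(w)=26; the 6 essential cells (i,j,r):

[(3, 2, 0), (3, 9, 2), (6, 9, 4), (8, 8, 5), (9, 5, 3), (10, 2, 1)]


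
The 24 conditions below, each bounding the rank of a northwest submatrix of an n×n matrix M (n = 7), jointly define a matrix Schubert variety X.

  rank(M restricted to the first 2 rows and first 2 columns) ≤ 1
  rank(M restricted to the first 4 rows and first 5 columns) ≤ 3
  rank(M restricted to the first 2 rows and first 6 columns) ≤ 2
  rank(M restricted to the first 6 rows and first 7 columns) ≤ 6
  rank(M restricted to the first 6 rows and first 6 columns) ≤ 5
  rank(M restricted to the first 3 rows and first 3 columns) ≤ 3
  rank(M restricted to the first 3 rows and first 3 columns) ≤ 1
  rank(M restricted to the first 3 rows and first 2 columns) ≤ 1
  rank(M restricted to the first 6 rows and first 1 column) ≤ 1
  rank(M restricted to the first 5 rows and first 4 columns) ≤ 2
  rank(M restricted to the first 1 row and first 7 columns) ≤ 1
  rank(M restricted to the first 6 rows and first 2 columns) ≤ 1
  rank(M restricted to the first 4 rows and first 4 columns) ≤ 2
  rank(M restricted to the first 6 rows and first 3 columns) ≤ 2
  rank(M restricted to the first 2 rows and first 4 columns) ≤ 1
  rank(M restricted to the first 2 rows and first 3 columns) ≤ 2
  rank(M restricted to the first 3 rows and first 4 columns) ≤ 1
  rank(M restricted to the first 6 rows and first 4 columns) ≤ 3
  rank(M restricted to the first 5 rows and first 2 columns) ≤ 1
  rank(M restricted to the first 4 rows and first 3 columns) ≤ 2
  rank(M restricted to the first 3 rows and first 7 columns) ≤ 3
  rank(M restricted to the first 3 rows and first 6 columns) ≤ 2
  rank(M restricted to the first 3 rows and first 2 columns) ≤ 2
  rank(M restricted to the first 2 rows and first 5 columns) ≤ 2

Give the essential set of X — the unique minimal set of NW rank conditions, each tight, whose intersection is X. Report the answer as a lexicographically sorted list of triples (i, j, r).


Propagating the 24 rank bounds to every northwest block:

  R[1]: 1 | 1 | 1 | 1 | 1 | 1 | 1
  R[2]: 1 | 1 | 1 | 1 | 2 | 2 | 2
  R[3]: 1 | 1 | 1 | 1 | 2 | 2 | 3
  R[4]: 1 | 1 | 2 | 2 | 3 | 3 | 4
  R[5]: 1 | 1 | 2 | 2 | 3 | 4 | 5
  R[6]: 1 | 1 | 2 | 3 | 4 | 5 | 6
  R[7]: 1 | 2 | 3 | 4 | 5 | 6 | 7

so w = (1, 5, 7, 3, 6, 4, 2).

Rothe diagram D(w) (11 cells), 4 SE-corners (essential conditions):

[(3, 4, 1), (3, 6, 2), (5, 4, 2), (6, 2, 1)]


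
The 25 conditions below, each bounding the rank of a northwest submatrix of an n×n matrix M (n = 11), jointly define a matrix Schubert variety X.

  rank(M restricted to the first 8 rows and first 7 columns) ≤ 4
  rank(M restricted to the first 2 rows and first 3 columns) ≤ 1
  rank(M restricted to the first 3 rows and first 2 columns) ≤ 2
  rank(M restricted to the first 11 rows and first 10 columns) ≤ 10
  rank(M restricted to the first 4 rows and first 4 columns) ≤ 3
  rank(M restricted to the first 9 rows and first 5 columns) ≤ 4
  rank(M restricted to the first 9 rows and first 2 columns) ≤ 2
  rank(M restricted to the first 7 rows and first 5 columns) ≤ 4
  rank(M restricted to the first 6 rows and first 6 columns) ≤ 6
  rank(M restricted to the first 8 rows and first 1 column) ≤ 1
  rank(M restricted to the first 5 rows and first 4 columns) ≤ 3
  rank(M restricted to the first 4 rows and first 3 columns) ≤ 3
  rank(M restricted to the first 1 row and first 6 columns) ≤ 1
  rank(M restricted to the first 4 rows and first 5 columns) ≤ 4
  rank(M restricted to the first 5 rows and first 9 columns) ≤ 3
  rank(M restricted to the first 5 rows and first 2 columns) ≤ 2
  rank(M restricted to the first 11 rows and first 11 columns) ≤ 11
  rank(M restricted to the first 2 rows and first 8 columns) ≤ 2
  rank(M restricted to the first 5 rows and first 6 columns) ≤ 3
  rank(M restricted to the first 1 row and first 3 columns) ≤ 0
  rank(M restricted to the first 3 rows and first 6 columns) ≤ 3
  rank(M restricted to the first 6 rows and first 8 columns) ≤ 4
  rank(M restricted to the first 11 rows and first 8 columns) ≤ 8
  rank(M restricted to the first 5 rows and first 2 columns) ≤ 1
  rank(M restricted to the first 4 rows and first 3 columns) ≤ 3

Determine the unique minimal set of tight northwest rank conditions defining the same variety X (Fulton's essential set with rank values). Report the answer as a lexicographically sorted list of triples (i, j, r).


Reconstructing r_w from the 25 given conditions:

  0 | 0 | 0 | 1 | 1 | 1 | 1 | 1 | 1 | 1 | 1
  1 | 1 | 1 | 2 | 2 | 2 | 2 | 2 | 2 | 2 | 2
  1 | 1 | 2 | 3 | 3 | 3 | 3 | 3 | 3 | 3 | 3
  1 | 1 | 2 | 3 | 3 | 3 | 3 | 3 | 3 | 4 | 4
  1 | 1 | 2 | 3 | 3 | 3 | 3 | 3 | 3 | 4 | 5
  1 | 2 | 3 | 4 | 4 | 4 | 4 | 4 | 4 | 5 | 6
  1 | 2 | 3 | 4 | 4 | 4 | 4 | 5 | 5 | 6 | 7
  1 | 2 | 3 | 4 | 4 | 4 | 4 | 5 | 6 | 7 | 8
  1 | 2 | 3 | 4 | 4 | 5 | 5 | 6 | 7 | 8 | 9
  1 | 2 | 3 | 4 | 5 | 6 | 6 | 7 | 8 | 9 | 10
  1 | 2 | 3 | 4 | 5 | 6 | 7 | 8 | 9 | 10 | 11

so w = (4, 1, 3, 10, 11, 2, 8, 9, 6, 5, 7).

D(w) has 23 cells with 5 SE-corners; essential set:

[(1, 3, 0), (5, 2, 1), (5, 9, 3), (8, 7, 4), (9, 5, 4)]


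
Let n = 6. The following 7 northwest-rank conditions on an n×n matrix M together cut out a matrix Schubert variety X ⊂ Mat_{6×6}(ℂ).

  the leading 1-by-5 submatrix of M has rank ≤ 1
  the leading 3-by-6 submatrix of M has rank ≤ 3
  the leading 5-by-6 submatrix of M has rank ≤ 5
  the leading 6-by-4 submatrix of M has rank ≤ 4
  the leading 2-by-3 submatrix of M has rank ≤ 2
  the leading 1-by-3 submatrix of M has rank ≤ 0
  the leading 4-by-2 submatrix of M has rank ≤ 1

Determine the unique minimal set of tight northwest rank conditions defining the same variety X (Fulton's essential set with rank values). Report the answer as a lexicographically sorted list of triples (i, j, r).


Computing R[i][j] = min implied NW-rank bound (n=6, 7 conditions):

  R[1]: 0 0 0 1 1 1
  R[2]: 1 1 1 2 2 2
  R[3]: 1 1 2 3 3 3
  R[4]: 1 1 2 3 4 4
  R[5]: 1 2 3 4 5 5
  R[6]: 1 2 3 4 5 6

so w = (4, 1, 3, 5, 2, 6).

2 SE-corners of the 5-cell Rothe diagram give Ess(w):

[(1, 3, 0), (4, 2, 1)]


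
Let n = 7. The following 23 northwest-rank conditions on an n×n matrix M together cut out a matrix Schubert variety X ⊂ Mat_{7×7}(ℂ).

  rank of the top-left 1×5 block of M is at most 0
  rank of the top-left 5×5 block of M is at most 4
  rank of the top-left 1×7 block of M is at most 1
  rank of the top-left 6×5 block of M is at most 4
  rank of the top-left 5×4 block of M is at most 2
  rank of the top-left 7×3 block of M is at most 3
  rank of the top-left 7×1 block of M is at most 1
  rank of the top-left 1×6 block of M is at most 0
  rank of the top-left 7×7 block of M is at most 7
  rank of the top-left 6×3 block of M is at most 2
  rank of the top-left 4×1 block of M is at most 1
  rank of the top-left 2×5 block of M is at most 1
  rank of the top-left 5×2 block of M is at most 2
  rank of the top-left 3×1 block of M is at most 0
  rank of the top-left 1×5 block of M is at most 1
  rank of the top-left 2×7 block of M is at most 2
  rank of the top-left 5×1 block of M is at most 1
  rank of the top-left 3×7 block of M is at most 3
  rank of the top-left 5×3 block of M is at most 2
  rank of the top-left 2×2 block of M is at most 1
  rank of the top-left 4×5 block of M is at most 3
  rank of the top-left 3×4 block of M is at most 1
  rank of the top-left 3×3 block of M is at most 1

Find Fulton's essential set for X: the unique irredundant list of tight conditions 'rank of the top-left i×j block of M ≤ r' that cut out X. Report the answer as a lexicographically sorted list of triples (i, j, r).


Rank table r_w(7×7) implied by the 23 constraints:

  i=1: 0 | 0 | 0 | 0 | 0 | 0 | 1
  i=2: 0 | 1 | 1 | 1 | 1 | 1 | 2
  i=3: 0 | 1 | 1 | 1 | 2 | 2 | 3
  i=4: 1 | 2 | 2 | 2 | 3 | 3 | 4
  i=5: 1 | 2 | 2 | 2 | 3 | 4 | 5
  i=6: 1 | 2 | 2 | 3 | 4 | 5 | 6
  i=7: 1 | 2 | 3 | 4 | 5 | 6 | 7

the unique w with this rank table is (7, 2, 5, 1, 6, 4, 3).

Rothe diagram D(w) (13 cells), 5 SE-corners (essential conditions):

[(1, 6, 0), (3, 1, 0), (3, 4, 1), (5, 4, 2), (6, 3, 2)]


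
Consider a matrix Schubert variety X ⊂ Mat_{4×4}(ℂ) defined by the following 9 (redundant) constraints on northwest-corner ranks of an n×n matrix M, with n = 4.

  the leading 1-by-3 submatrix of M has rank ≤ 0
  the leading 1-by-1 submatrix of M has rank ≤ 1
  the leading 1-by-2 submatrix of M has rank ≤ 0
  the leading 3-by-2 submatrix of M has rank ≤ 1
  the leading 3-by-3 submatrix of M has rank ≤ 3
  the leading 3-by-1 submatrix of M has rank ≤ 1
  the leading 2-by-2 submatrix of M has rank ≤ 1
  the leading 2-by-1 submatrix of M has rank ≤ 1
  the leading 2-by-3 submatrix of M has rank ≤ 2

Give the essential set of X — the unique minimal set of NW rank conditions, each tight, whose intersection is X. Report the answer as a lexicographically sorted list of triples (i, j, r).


Propagating the 9 rank bounds to every northwest block:

  row 1: 0  0  0  1
  row 2: 1  1  1  2
  row 3: 1  1  2  3
  row 4: 1  2  3  4

second differences of R give the permutation w = (4, 1, 3, 2).

Rothe diagram D(w) (4 cells), 2 SE-corners (essential conditions):

[(1, 3, 0), (3, 2, 1)]


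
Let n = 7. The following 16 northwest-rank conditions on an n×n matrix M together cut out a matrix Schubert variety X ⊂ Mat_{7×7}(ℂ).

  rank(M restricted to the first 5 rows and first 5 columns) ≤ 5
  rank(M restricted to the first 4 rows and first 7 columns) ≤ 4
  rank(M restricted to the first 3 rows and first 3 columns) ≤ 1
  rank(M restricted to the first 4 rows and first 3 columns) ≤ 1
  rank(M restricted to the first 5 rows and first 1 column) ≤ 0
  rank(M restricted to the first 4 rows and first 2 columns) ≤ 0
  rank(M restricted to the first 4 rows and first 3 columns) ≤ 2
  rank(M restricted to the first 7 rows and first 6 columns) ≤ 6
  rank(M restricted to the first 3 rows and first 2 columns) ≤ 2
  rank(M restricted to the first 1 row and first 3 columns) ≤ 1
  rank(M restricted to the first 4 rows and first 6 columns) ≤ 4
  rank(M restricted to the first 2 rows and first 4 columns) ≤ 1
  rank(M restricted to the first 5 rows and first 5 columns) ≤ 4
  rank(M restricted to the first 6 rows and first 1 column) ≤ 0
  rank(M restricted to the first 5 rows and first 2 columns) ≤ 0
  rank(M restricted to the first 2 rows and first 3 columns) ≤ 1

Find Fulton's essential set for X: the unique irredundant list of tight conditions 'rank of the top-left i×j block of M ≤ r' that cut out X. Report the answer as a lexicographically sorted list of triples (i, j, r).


Propagating the 16 rank bounds to every northwest block:

  R[1]: 0 0 1 1 1 1 1
  R[2]: 0 0 1 1 2 2 2
  R[3]: 0 0 1 2 3 3 3
  R[4]: 0 0 1 2 3 4 4
  R[5]: 0 0 1 2 3 4 5
  R[6]: 0 1 2 3 4 5 6
  R[7]: 1 2 3 4 5 6 7

giving w = (3, 5, 4, 6, 7, 2, 1) via Δ²R.

3 SE-corners of the 12-cell Rothe diagram give Ess(w):

[(2, 4, 1), (5, 2, 0), (6, 1, 0)]


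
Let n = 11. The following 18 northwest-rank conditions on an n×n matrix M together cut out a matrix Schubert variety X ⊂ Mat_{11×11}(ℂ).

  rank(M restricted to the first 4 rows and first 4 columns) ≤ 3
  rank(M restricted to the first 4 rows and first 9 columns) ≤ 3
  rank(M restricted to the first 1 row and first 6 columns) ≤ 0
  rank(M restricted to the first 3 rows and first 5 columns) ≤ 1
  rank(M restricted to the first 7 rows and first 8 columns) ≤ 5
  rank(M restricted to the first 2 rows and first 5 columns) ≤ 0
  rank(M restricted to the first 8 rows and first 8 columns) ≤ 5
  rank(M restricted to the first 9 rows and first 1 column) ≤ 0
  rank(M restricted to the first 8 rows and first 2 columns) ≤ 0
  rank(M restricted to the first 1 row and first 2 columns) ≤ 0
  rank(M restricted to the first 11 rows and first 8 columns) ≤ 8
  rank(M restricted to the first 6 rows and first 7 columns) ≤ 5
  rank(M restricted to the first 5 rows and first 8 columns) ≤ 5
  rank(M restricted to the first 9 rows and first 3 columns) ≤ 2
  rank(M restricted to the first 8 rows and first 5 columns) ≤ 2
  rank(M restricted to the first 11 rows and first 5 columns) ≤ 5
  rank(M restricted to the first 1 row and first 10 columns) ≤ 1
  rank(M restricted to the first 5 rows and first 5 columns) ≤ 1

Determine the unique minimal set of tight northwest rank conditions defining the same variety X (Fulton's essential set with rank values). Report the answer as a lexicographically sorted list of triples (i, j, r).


Propagating the 18 rank bounds to every northwest block:

  i=1: 0 0 0 0 0 0 1 1 1 1 1
  i=2: 0 0 0 0 0 1 2 2 2 2 2
  i=3: 0 0 1 1 1 2 3 3 3 3 3
  i=4: 0 0 1 1 1 2 3 3 3 4 4
  i=5: 0 0 1 1 1 2 3 4 4 5 5
  i=6: 0 0 1 2 2 3 4 5 5 6 6
  i=7: 0 0 1 2 2 3 4 5 6 7 7
  i=8: 0 0 1 2 2 3 4 5 6 7 8
  i=9: 0 1 2 3 3 4 5 6 7 8 9
  i=10: 1 2 3 4 4 5 6 7 8 9 10
  i=11: 1 2 3 4 5 6 7 8 9 10 11

giving w = (7, 6, 3, 10, 8, 4, 9, 11, 2, 1, 5) via Δ²R.

ℓ(w)=32; the 7 essential cells (i,j,r):

[(1, 6, 0), (2, 5, 0), (4, 9, 3), (5, 5, 1), (8, 2, 0), (8, 5, 2), (9, 1, 0)]


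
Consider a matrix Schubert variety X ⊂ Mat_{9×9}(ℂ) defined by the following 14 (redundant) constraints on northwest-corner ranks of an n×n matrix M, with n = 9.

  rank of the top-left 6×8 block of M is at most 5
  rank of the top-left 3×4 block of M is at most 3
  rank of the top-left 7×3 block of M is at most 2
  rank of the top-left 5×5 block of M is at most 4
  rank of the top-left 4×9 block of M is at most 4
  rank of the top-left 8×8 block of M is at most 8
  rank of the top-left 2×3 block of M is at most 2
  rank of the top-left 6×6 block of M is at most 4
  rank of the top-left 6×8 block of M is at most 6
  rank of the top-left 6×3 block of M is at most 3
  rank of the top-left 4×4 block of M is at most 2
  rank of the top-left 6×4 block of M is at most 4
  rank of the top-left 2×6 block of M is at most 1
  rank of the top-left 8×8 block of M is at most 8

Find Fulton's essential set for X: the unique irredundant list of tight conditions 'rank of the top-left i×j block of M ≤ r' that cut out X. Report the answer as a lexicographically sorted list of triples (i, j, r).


Computing R[i][j] = min implied NW-rank bound (n=9, 14 conditions):

  1 1 1 1 1 1 1 1 1
  1 1 1 1 1 1 2 2 2
  1 2 2 2 2 2 3 3 3
  1 2 2 2 3 3 4 4 4
  1 2 2 3 4 4 5 5 5
  1 2 2 3 4 4 5 5 6
  1 2 2 3 4 5 6 6 7
  1 2 3 4 5 6 7 7 8
  1 2 3 4 5 6 7 8 9

the unique w with this rank table is (1, 7, 2, 5, 4, 9, 6, 3, 8).

ℓ(w)=12; the 5 essential cells (i,j,r):

[(2, 6, 1), (4, 4, 2), (6, 6, 4), (6, 8, 5), (7, 3, 2)]


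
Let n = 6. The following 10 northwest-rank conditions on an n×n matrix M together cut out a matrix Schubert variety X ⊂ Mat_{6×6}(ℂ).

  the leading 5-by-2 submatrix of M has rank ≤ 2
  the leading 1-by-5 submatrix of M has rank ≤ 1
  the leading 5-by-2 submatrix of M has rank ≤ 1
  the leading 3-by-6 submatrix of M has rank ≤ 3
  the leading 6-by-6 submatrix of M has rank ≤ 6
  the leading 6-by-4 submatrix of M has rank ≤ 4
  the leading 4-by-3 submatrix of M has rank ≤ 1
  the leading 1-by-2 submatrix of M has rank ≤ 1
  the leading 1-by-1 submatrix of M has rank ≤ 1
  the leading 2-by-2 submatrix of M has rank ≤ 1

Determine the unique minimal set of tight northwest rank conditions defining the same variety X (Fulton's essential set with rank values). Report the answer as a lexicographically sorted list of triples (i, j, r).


The tightest implied rank at each (i,j), from the 10 conditions:

  1 | 1 | 1 | 1 | 1 | 1
  1 | 1 | 1 | 2 | 2 | 2
  1 | 1 | 1 | 2 | 3 | 3
  1 | 1 | 1 | 2 | 3 | 4
  1 | 1 | 2 | 3 | 4 | 5
  1 | 2 | 3 | 4 | 5 | 6

hence w(1..6) = (1, 4, 5, 6, 3, 2).

D(w) has 7 cells with 2 SE-corners; essential set:

[(4, 3, 1), (5, 2, 1)]
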